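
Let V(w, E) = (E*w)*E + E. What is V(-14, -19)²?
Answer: 25735329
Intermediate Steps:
V(w, E) = E + w*E² (V(w, E) = w*E² + E = E + w*E²)
V(-14, -19)² = (-19*(1 - 19*(-14)))² = (-19*(1 + 266))² = (-19*267)² = (-5073)² = 25735329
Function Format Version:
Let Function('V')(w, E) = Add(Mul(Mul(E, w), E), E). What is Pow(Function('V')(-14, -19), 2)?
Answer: 25735329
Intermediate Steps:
Function('V')(w, E) = Add(E, Mul(w, Pow(E, 2))) (Function('V')(w, E) = Add(Mul(w, Pow(E, 2)), E) = Add(E, Mul(w, Pow(E, 2))))
Pow(Function('V')(-14, -19), 2) = Pow(Mul(-19, Add(1, Mul(-19, -14))), 2) = Pow(Mul(-19, Add(1, 266)), 2) = Pow(Mul(-19, 267), 2) = Pow(-5073, 2) = 25735329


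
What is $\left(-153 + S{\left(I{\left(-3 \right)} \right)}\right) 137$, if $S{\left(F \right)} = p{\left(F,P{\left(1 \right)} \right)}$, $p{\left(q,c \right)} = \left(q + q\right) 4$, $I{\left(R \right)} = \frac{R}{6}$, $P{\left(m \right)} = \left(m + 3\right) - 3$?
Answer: $-21509$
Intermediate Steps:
$P{\left(m \right)} = m$ ($P{\left(m \right)} = \left(3 + m\right) - 3 = m$)
$I{\left(R \right)} = \frac{R}{6}$ ($I{\left(R \right)} = R \frac{1}{6} = \frac{R}{6}$)
$p{\left(q,c \right)} = 8 q$ ($p{\left(q,c \right)} = 2 q 4 = 8 q$)
$S{\left(F \right)} = 8 F$
$\left(-153 + S{\left(I{\left(-3 \right)} \right)}\right) 137 = \left(-153 + 8 \cdot \frac{1}{6} \left(-3\right)\right) 137 = \left(-153 + 8 \left(- \frac{1}{2}\right)\right) 137 = \left(-153 - 4\right) 137 = \left(-157\right) 137 = -21509$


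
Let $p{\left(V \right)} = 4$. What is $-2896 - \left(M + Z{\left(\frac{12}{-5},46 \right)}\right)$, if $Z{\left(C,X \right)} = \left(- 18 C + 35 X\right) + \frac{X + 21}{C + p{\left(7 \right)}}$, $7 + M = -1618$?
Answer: $- \frac{118643}{40} \approx -2966.1$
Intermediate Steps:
$M = -1625$ ($M = -7 - 1618 = -1625$)
$Z{\left(C,X \right)} = - 18 C + 35 X + \frac{21 + X}{4 + C}$ ($Z{\left(C,X \right)} = \left(- 18 C + 35 X\right) + \frac{X + 21}{C + 4} = \left(- 18 C + 35 X\right) + \frac{21 + X}{4 + C} = - 18 C + 35 X + \frac{21 + X}{4 + C}$)
$-2896 - \left(M + Z{\left(\frac{12}{-5},46 \right)}\right) = -2896 - \left(-1625 + \frac{21 - 72 \frac{12}{-5} - 18 \left(\frac{12}{-5}\right)^{2} + 141 \cdot 46 + 35 \frac{12}{-5} \cdot 46}{4 + \frac{12}{-5}}\right) = -2896 - \left(-1625 + \frac{21 - 72 \cdot 12 \left(- \frac{1}{5}\right) - 18 \left(12 \left(- \frac{1}{5}\right)\right)^{2} + 6486 + 35 \cdot 12 \left(- \frac{1}{5}\right) 46}{4 + 12 \left(- \frac{1}{5}\right)}\right) = -2896 - \left(-1625 + \frac{21 - - \frac{864}{5} - 18 \left(- \frac{12}{5}\right)^{2} + 6486 + 35 \left(- \frac{12}{5}\right) 46}{4 - \frac{12}{5}}\right) = -2896 - \left(-1625 + \frac{21 + \frac{864}{5} - \frac{2592}{25} + 6486 - 3864}{\frac{8}{5}}\right) = -2896 - \left(-1625 + \frac{5 \left(21 + \frac{864}{5} - \frac{2592}{25} + 6486 - 3864\right)}{8}\right) = -2896 - \left(-1625 + \frac{5}{8} \cdot \frac{67803}{25}\right) = -2896 - \left(-1625 + \frac{67803}{40}\right) = -2896 - \frac{2803}{40} = - \frac{118643}{40}$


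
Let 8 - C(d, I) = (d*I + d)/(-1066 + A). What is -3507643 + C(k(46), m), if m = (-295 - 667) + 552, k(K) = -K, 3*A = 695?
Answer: -8779553963/2503 ≈ -3.5076e+6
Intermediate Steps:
A = 695/3 (A = (⅓)*695 = 695/3 ≈ 231.67)
m = -410 (m = -962 + 552 = -410)
C(d, I) = 8 + 3*d/2503 + 3*I*d/2503 (C(d, I) = 8 - (d*I + d)/(-1066 + 695/3) = 8 - (I*d + d)/(-2503/3) = 8 - (d + I*d)*(-3)/2503 = 8 - (-3*d/2503 - 3*I*d/2503) = 8 + (3*d/2503 + 3*I*d/2503) = 8 + 3*d/2503 + 3*I*d/2503)
-3507643 + C(k(46), m) = -3507643 + (8 + 3*(-1*46)/2503 + (3/2503)*(-410)*(-1*46)) = -3507643 + (8 + (3/2503)*(-46) + (3/2503)*(-410)*(-46)) = -3507643 + (8 - 138/2503 + 56580/2503) = -3507643 + 76466/2503 = -8779553963/2503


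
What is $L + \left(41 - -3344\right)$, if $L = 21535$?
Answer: $24920$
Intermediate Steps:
$L + \left(41 - -3344\right) = 21535 + \left(41 - -3344\right) = 21535 + \left(41 + 3344\right) = 21535 + 3385 = 24920$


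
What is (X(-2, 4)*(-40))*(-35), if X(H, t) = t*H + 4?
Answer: -5600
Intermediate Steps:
X(H, t) = 4 + H*t (X(H, t) = H*t + 4 = 4 + H*t)
(X(-2, 4)*(-40))*(-35) = ((4 - 2*4)*(-40))*(-35) = ((4 - 8)*(-40))*(-35) = -4*(-40)*(-35) = 160*(-35) = -5600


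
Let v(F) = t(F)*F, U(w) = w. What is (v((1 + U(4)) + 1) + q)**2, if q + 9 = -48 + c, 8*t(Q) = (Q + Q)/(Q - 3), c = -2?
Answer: 3136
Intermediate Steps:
t(Q) = Q/(4*(-3 + Q)) (t(Q) = ((Q + Q)/(Q - 3))/8 = ((2*Q)/(-3 + Q))/8 = (2*Q/(-3 + Q))/8 = Q/(4*(-3 + Q)))
q = -59 (q = -9 + (-48 - 2) = -9 - 50 = -59)
v(F) = F**2/(4*(-3 + F)) (v(F) = (F/(4*(-3 + F)))*F = F**2/(4*(-3 + F)))
(v((1 + U(4)) + 1) + q)**2 = (((1 + 4) + 1)**2/(4*(-3 + ((1 + 4) + 1))) - 59)**2 = ((5 + 1)**2/(4*(-3 + (5 + 1))) - 59)**2 = ((1/4)*6**2/(-3 + 6) - 59)**2 = ((1/4)*36/3 - 59)**2 = ((1/4)*36*(1/3) - 59)**2 = (3 - 59)**2 = (-56)**2 = 3136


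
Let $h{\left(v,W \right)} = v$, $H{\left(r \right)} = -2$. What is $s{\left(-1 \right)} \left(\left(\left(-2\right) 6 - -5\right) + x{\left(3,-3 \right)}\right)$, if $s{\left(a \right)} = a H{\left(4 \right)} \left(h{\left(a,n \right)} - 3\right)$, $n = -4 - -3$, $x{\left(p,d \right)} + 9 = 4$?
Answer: $96$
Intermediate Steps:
$x{\left(p,d \right)} = -5$ ($x{\left(p,d \right)} = -9 + 4 = -5$)
$n = -1$ ($n = -4 + 3 = -1$)
$s{\left(a \right)} = - 2 a \left(-3 + a\right)$ ($s{\left(a \right)} = a \left(-2\right) \left(a - 3\right) = - 2 a \left(-3 + a\right)$)
$s{\left(-1 \right)} \left(\left(\left(-2\right) 6 - -5\right) + x{\left(3,-3 \right)}\right) = 2 \left(-1\right) \left(3 - -1\right) \left(\left(\left(-2\right) 6 - -5\right) - 5\right) = 2 \left(-1\right) \left(3 + 1\right) \left(\left(-12 + 5\right) - 5\right) = 2 \left(-1\right) 4 \left(-7 - 5\right) = \left(-8\right) \left(-12\right) = 96$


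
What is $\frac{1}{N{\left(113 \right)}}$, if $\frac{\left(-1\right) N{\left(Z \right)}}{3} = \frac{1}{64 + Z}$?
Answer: $-59$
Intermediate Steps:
$N{\left(Z \right)} = - \frac{3}{64 + Z}$
$\frac{1}{N{\left(113 \right)}} = \frac{1}{\left(-3\right) \frac{1}{64 + 113}} = \frac{1}{\left(-3\right) \frac{1}{177}} = \frac{1}{- \frac{1}{59}} = -59$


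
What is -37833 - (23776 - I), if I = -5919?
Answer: -67528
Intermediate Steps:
-37833 - (23776 - I) = -37833 - (23776 - 1*(-5919)) = -37833 - (23776 + 5919) = -37833 - 1*29695 = -37833 - 29695 = -67528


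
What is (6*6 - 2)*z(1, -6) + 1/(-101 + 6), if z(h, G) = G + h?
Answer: -16151/95 ≈ -170.01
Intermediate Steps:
(6*6 - 2)*z(1, -6) + 1/(-101 + 6) = (6*6 - 2)*(-6 + 1) + 1/(-101 + 6) = (36 - 2)*(-5) + 1/(-95) = 34*(-5) - 1/95 = -170 - 1/95 = -16151/95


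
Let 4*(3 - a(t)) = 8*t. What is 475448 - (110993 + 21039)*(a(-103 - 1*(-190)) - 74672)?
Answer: 9882146424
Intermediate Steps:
a(t) = 3 - 2*t
475448 - (110993 + 21039)*(a(-103 - 1*(-190)) - 74672) = 475448 - (110993 + 21039)*((3 - 2*(-103 - 1*(-190))) - 74672) = 475448 - 132032*((3 - 2*(-103 + 190)) - 74672) = 475448 - 132032*((3 - 2*87) - 74672) = 475448 - 132032*((3 - 174) - 74672) = 475448 - 132032*(-171 - 74672) = 475448 - 132032*(-74843) = 475448 - 1*(-9881670976) = 475448 + 9881670976 = 9882146424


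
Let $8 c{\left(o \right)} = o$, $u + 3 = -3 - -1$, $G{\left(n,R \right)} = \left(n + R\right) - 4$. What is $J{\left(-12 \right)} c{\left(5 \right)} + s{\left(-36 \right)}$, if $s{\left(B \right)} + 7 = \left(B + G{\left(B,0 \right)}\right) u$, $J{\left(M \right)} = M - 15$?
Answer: $\frac{2849}{8} \approx 356.13$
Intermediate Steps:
$G{\left(n,R \right)} = -4 + R + n$ ($G{\left(n,R \right)} = \left(R + n\right) - 4 = -4 + R + n$)
$u = -5$ ($u = -3 - 2 = -5$)
$c{\left(o \right)} = \frac{o}{8}$
$J{\left(M \right)} = -15 + M$ ($J{\left(M \right)} = M - 15 = -15 + M$)
$s{\left(B \right)} = 13 - 10 B$ ($s{\left(B \right)} = -7 + \left(B + \left(-4 + 0 + B\right)\right) \left(-5\right) = -7 + \left(B + \left(-4 + B\right)\right) \left(-5\right) = -7 + \left(-4 + 2 B\right) \left(-5\right) = -7 - \left(-20 + 10 B\right) = 13 - 10 B$)
$J{\left(-12 \right)} c{\left(5 \right)} + s{\left(-36 \right)} = \left(-15 - 12\right) \frac{1}{8} \cdot 5 + \left(13 - -360\right) = \left(-27\right) \frac{5}{8} + \left(13 + 360\right) = - \frac{135}{8} + 373 = \frac{2849}{8}$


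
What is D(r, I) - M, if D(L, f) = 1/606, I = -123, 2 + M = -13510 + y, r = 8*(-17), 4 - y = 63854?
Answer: 46881373/606 ≈ 77362.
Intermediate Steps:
y = -63850 (y = 4 - 1*63854 = 4 - 63854 = -63850)
r = -136
M = -77362 (M = -2 + (-13510 - 63850) = -2 - 77360 = -77362)
D(L, f) = 1/606
D(r, I) - M = 1/606 - 1*(-77362) = 1/606 + 77362 = 46881373/606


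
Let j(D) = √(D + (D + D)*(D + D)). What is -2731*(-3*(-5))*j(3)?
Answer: -40965*√39 ≈ -2.5583e+5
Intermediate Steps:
j(D) = √(D + 4*D²) (j(D) = √(D + (2*D)*(2*D)) = √(D + 4*D²))
-2731*(-3*(-5))*j(3) = -2731*(-3*(-5))*√(3*(1 + 4*3)) = -40965*√(3*(1 + 12)) = -40965*√(3*13) = -40965*√39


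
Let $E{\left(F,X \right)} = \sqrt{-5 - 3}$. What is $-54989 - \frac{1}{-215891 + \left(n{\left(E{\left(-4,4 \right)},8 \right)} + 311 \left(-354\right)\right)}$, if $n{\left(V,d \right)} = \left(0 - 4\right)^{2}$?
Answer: $- \frac{17924709340}{325969} \approx -54989.0$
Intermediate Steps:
$E{\left(F,X \right)} = 2 i \sqrt{2}$ ($E{\left(F,X \right)} = \sqrt{-8} = 2 i \sqrt{2}$)
$n{\left(V,d \right)} = 16$ ($n{\left(V,d \right)} = \left(-4\right)^{2} = 16$)
$-54989 - \frac{1}{-215891 + \left(n{\left(E{\left(-4,4 \right)},8 \right)} + 311 \left(-354\right)\right)} = -54989 - \frac{1}{-215891 + \left(16 + 311 \left(-354\right)\right)} = -54989 - \frac{1}{-215891 + \left(16 - 110094\right)} = -54989 - \frac{1}{-215891 - 110078} = -54989 - \frac{1}{-325969} = -54989 - - \frac{1}{325969} = -54989 + \frac{1}{325969} = - \frac{17924709340}{325969}$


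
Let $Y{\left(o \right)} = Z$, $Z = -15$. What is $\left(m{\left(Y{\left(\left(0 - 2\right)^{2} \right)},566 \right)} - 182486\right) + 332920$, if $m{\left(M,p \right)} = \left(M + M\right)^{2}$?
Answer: $151334$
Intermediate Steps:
$Y{\left(o \right)} = -15$
$m{\left(M,p \right)} = 4 M^{2}$ ($m{\left(M,p \right)} = \left(2 M\right)^{2} = 4 M^{2}$)
$\left(m{\left(Y{\left(\left(0 - 2\right)^{2} \right)},566 \right)} - 182486\right) + 332920 = \left(4 \left(-15\right)^{2} - 182486\right) + 332920 = \left(4 \cdot 225 - 182486\right) + 332920 = \left(900 - 182486\right) + 332920 = -181586 + 332920 = 151334$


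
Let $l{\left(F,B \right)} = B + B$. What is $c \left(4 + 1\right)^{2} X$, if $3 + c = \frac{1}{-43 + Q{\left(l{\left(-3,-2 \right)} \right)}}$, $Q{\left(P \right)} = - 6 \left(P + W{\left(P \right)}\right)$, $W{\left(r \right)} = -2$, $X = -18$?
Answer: $\frac{9900}{7} \approx 1414.3$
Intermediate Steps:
$l{\left(F,B \right)} = 2 B$
$Q{\left(P \right)} = 12 - 6 P$ ($Q{\left(P \right)} = - 6 \left(P - 2\right) = - 6 \left(-2 + P\right) = 12 - 6 P$)
$c = - \frac{22}{7}$ ($c = -3 + \frac{1}{-43 - \left(-12 + 6 \cdot 2 \left(-2\right)\right)} = -3 + \frac{1}{-43 + \left(12 - -24\right)} = -3 + \frac{1}{-43 + \left(12 + 24\right)} = -3 + \frac{1}{-43 + 36} = -3 + \frac{1}{-7} = -3 - \frac{1}{7} = - \frac{22}{7} \approx -3.1429$)
$c \left(4 + 1\right)^{2} X = - \frac{22 \left(4 + 1\right)^{2}}{7} \left(-18\right) = - \frac{22 \cdot 5^{2}}{7} \left(-18\right) = \left(- \frac{22}{7}\right) 25 \left(-18\right) = \left(- \frac{550}{7}\right) \left(-18\right) = \frac{9900}{7}$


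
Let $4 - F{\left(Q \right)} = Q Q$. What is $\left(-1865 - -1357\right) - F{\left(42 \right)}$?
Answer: $1252$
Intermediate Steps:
$F{\left(Q \right)} = 4 - Q^{2}$ ($F{\left(Q \right)} = 4 - Q Q = 4 - Q^{2}$)
$\left(-1865 - -1357\right) - F{\left(42 \right)} = \left(-1865 - -1357\right) - \left(4 - 42^{2}\right) = \left(-1865 + 1357\right) - \left(4 - 1764\right) = -508 - \left(4 - 1764\right) = -508 - -1760 = -508 + 1760 = 1252$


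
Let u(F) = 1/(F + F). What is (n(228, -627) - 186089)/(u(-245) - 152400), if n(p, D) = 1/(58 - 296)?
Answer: 1550121405/1269492017 ≈ 1.2211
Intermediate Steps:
n(p, D) = -1/238 (n(p, D) = 1/(-238) = -1/238)
u(F) = 1/(2*F)
(n(228, -627) - 186089)/(u(-245) - 152400) = (-1/238 - 186089)/((½)/(-245) - 152400) = -44289183/(238*((½)*(-1/245) - 152400)) = -44289183/(238*(-1/490 - 152400)) = -44289183/(238*(-74676001/490)) = -44289183/238*(-490/74676001) = 1550121405/1269492017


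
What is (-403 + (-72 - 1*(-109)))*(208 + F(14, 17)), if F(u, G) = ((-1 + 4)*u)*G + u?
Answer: -342576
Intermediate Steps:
F(u, G) = u + 3*G*u (F(u, G) = (3*u)*G + u = 3*G*u + u = u + 3*G*u)
(-403 + (-72 - 1*(-109)))*(208 + F(14, 17)) = (-403 + (-72 - 1*(-109)))*(208 + 14*(1 + 3*17)) = (-403 + (-72 + 109))*(208 + 14*(1 + 51)) = (-403 + 37)*(208 + 14*52) = -366*(208 + 728) = -366*936 = -342576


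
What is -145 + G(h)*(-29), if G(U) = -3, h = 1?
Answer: -58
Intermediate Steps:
-145 + G(h)*(-29) = -145 - 3*(-29) = -145 + 87 = -58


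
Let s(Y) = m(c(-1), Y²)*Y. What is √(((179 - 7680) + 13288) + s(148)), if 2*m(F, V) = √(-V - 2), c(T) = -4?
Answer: √(5787 + 222*I*√2434) ≈ 95.327 + 57.447*I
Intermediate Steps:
m(F, V) = √(-2 - V)/2 (m(F, V) = √(-V - 2)/2 = √(-2 - V)/2)
s(Y) = Y*√(-2 - Y²)/2 (s(Y) = (√(-2 - Y²)/2)*Y = Y*√(-2 - Y²)/2)
√(((179 - 7680) + 13288) + s(148)) = √(((179 - 7680) + 13288) + (½)*148*√(-2 - 1*148²)) = √((-7501 + 13288) + (½)*148*√(-2 - 1*21904)) = √(5787 + (½)*148*√(-2 - 21904)) = √(5787 + (½)*148*√(-21906)) = √(5787 + (½)*148*(3*I*√2434)) = √(5787 + 222*I*√2434)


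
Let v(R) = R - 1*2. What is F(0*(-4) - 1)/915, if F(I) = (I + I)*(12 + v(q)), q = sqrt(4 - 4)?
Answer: -4/183 ≈ -0.021858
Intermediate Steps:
q = 0 (q = sqrt(0) = 0)
v(R) = -2 + R (v(R) = R - 2 = -2 + R)
F(I) = 20*I (F(I) = (I + I)*(12 + (-2 + 0)) = (2*I)*(12 - 2) = (2*I)*10 = 20*I)
F(0*(-4) - 1)/915 = (20*(0*(-4) - 1))/915 = (20*(0 - 1))*(1/915) = (20*(-1))*(1/915) = -20*1/915 = -4/183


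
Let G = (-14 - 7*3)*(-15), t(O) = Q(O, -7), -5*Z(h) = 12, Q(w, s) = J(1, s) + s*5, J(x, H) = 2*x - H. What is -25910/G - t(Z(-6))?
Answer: -2452/105 ≈ -23.352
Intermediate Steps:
J(x, H) = -H + 2*x
Q(w, s) = 2 + 4*s (Q(w, s) = (-s + 2*1) + s*5 = (-s + 2) + 5*s = (2 - s) + 5*s = 2 + 4*s)
Z(h) = -12/5 (Z(h) = -⅕*12 = -12/5)
t(O) = -26 (t(O) = 2 + 4*(-7) = 2 - 28 = -26)
G = 525 (G = (-14 - 21)*(-15) = -35*(-15) = 525)
-25910/G - t(Z(-6)) = -25910/525 - 1*(-26) = -25910*1/525 + 26 = -5182/105 + 26 = -2452/105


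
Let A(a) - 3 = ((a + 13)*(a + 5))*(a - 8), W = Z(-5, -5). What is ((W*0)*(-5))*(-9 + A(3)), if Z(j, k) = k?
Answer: 0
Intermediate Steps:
W = -5
A(a) = 3 + (-8 + a)*(5 + a)*(13 + a) (A(a) = 3 + ((a + 13)*(a + 5))*(a - 8) = 3 + ((13 + a)*(5 + a))*(-8 + a) = 3 + ((5 + a)*(13 + a))*(-8 + a) = 3 + (-8 + a)*(5 + a)*(13 + a))
((W*0)*(-5))*(-9 + A(3)) = (-5*0*(-5))*(-9 + (-517 + 3**3 - 79*3 + 10*3**2)) = (0*(-5))*(-9 + (-517 + 27 - 237 + 10*9)) = 0*(-9 + (-517 + 27 - 237 + 90)) = 0*(-9 - 637) = 0*(-646) = 0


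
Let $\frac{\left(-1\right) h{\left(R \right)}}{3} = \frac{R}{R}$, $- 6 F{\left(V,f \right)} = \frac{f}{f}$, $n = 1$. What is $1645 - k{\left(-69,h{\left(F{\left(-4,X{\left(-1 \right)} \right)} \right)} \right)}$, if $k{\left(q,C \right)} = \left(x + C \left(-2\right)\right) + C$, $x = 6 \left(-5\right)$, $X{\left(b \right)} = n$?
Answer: $1672$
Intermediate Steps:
$X{\left(b \right)} = 1$
$F{\left(V,f \right)} = - \frac{1}{6}$ ($F{\left(V,f \right)} = - \frac{f \frac{1}{f}}{6} = \left(- \frac{1}{6}\right) 1 = - \frac{1}{6}$)
$x = -30$
$h{\left(R \right)} = -3$ ($h{\left(R \right)} = - 3 \frac{R}{R} = \left(-3\right) 1 = -3$)
$k{\left(q,C \right)} = -30 - C$ ($k{\left(q,C \right)} = \left(-30 + C \left(-2\right)\right) + C = \left(-30 - 2 C\right) + C = -30 - C$)
$1645 - k{\left(-69,h{\left(F{\left(-4,X{\left(-1 \right)} \right)} \right)} \right)} = 1645 - \left(-30 - -3\right) = 1645 - \left(-30 + 3\right) = 1645 - -27 = 1645 + 27 = 1672$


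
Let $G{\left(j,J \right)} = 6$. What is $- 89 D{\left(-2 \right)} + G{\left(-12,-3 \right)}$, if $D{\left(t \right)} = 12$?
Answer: $-1062$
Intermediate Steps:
$- 89 D{\left(-2 \right)} + G{\left(-12,-3 \right)} = \left(-89\right) 12 + 6 = -1068 + 6 = -1062$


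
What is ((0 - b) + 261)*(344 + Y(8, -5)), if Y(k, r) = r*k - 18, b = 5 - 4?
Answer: 74360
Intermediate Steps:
b = 1
Y(k, r) = -18 + k*r (Y(k, r) = k*r - 18 = -18 + k*r)
((0 - b) + 261)*(344 + Y(8, -5)) = ((0 - 1*1) + 261)*(344 + (-18 + 8*(-5))) = ((0 - 1) + 261)*(344 + (-18 - 40)) = (-1 + 261)*(344 - 58) = 260*286 = 74360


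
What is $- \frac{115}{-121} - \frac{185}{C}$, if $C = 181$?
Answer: $- \frac{1570}{21901} \approx -0.071686$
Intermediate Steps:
$- \frac{115}{-121} - \frac{185}{C} = - \frac{115}{-121} - \frac{185}{181} = \left(-115\right) \left(- \frac{1}{121}\right) - \frac{185}{181} = \frac{115}{121} - \frac{185}{181} = - \frac{1570}{21901}$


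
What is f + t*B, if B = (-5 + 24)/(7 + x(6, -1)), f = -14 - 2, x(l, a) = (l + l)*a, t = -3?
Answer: -23/5 ≈ -4.6000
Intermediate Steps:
x(l, a) = 2*a*l (x(l, a) = (2*l)*a = 2*a*l)
f = -16
B = -19/5 (B = (-5 + 24)/(7 + 2*(-1)*6) = 19/(7 - 12) = 19/(-5) = 19*(-⅕) = -19/5 ≈ -3.8000)
f + t*B = -16 - 3*(-19/5) = -16 + 57/5 = -23/5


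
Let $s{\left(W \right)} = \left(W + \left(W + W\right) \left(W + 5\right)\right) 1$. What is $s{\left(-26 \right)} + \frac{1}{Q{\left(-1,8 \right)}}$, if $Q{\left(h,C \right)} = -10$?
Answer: $\frac{10659}{10} \approx 1065.9$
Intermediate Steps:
$s{\left(W \right)} = W + 2 W \left(5 + W\right)$ ($s{\left(W \right)} = \left(W + 2 W \left(5 + W\right)\right) 1 = W + 2 W \left(5 + W\right)$)
$s{\left(-26 \right)} + \frac{1}{Q{\left(-1,8 \right)}} = - 26 \left(11 + 2 \left(-26\right)\right) + \frac{1}{-10} = - 26 \left(11 - 52\right) - \frac{1}{10} = \left(-26\right) \left(-41\right) - \frac{1}{10} = 1066 - \frac{1}{10} = \frac{10659}{10}$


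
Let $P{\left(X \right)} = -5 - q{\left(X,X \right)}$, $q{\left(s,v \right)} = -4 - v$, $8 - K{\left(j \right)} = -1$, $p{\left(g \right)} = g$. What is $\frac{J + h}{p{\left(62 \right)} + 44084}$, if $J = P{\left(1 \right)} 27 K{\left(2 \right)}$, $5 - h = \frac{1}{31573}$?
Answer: $\frac{78932}{696910829} \approx 0.00011326$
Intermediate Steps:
$K{\left(j \right)} = 9$ ($K{\left(j \right)} = 8 - -1 = 8 + 1 = 9$)
$h = \frac{157864}{31573}$ ($h = 5 - \frac{1}{31573} = \frac{157864}{31573} \approx 5.0$)
$P{\left(X \right)} = -1 + X$ ($P{\left(X \right)} = -5 - \left(-4 - X\right) = -5 + \left(4 + X\right) = -1 + X$)
$J = 0$ ($J = \left(-1 + 1\right) 27 \cdot 9 = 0 \cdot 27 \cdot 9 = 0 \cdot 9 = 0$)
$\frac{J + h}{p{\left(62 \right)} + 44084} = \frac{0 + \frac{157864}{31573}}{62 + 44084} = \frac{157864}{31573 \cdot 44146} = \frac{157864}{31573} \cdot \frac{1}{44146} = \frac{78932}{696910829}$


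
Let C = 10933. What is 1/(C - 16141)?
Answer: -1/5208 ≈ -0.00019201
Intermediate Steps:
1/(C - 16141) = 1/(10933 - 16141) = 1/(-5208) = -1/5208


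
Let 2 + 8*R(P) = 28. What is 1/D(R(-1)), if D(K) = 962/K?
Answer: 1/296 ≈ 0.0033784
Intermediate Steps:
R(P) = 13/4 (R(P) = -¼ + (⅛)*28 = -¼ + 7/2 = 13/4)
1/D(R(-1)) = 1/(962/(13/4)) = 1/(962*(4/13)) = 1/296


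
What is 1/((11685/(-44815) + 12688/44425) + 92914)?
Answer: 398181275/36996624886669 ≈ 1.0763e-5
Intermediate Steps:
1/((11685/(-44815) + 12688/44425) + 92914) = 1/((11685*(-1/44815) + 12688*(1/44425)) + 92914) = 1/((-2337/8963 + 12688/44425) + 92914) = 1/(9901319/398181275 + 92914) = 1/(36996624886669/398181275) = 398181275/36996624886669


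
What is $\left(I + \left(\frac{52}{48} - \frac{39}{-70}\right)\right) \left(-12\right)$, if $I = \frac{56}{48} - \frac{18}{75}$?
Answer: $- \frac{5391}{175} \approx -30.806$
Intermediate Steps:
$I = \frac{139}{150}$ ($I = 56 \cdot \frac{1}{48} - \frac{6}{25} = \frac{7}{6} - \frac{6}{25} = \frac{139}{150} \approx 0.92667$)
$\left(I + \left(\frac{52}{48} - \frac{39}{-70}\right)\right) \left(-12\right) = \left(\frac{139}{150} + \left(\frac{52}{48} - \frac{39}{-70}\right)\right) \left(-12\right) = \left(\frac{139}{150} + \left(52 \cdot \frac{1}{48} - - \frac{39}{70}\right)\right) \left(-12\right) = \left(\frac{139}{150} + \left(\frac{13}{12} + \frac{39}{70}\right)\right) \left(-12\right) = \left(\frac{139}{150} + \frac{689}{420}\right) \left(-12\right) = \frac{1797}{700} \left(-12\right) = - \frac{5391}{175}$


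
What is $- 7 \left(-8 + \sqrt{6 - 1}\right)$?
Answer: $56 - 7 \sqrt{5} \approx 40.348$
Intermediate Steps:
$- 7 \left(-8 + \sqrt{6 - 1}\right) = - 7 \left(-8 + \sqrt{5}\right) = 56 - 7 \sqrt{5}$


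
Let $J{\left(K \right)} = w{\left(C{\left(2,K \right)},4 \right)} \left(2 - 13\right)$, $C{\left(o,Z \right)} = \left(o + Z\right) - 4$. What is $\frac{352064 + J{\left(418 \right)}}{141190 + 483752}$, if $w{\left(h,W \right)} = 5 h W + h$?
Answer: $\frac{127984}{312471} \approx 0.40959$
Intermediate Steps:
$C{\left(o,Z \right)} = -4 + Z + o$ ($C{\left(o,Z \right)} = \left(Z + o\right) - 4 = -4 + Z + o$)
$w{\left(h,W \right)} = h + 5 W h$ ($w{\left(h,W \right)} = 5 W h + h = h + 5 W h$)
$J{\left(K \right)} = 462 - 231 K$ ($J{\left(K \right)} = \left(-4 + K + 2\right) \left(1 + 5 \cdot 4\right) \left(2 - 13\right) = \left(-2 + K\right) \left(1 + 20\right) \left(-11\right) = \left(-2 + K\right) 21 \left(-11\right) = \left(-42 + 21 K\right) \left(-11\right) = 462 - 231 K$)
$\frac{352064 + J{\left(418 \right)}}{141190 + 483752} = \frac{352064 + \left(462 - 96558\right)}{141190 + 483752} = \frac{352064 + \left(462 - 96558\right)}{624942} = \left(352064 - 96096\right) \frac{1}{624942} = 255968 \cdot \frac{1}{624942} = \frac{127984}{312471}$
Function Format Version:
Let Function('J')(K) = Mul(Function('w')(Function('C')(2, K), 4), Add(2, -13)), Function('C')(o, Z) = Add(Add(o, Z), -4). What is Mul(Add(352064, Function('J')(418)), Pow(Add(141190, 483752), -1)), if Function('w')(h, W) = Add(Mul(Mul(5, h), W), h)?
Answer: Rational(127984, 312471) ≈ 0.40959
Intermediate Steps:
Function('C')(o, Z) = Add(-4, Z, o) (Function('C')(o, Z) = Add(Add(Z, o), -4) = Add(-4, Z, o))
Function('w')(h, W) = Add(h, Mul(5, W, h)) (Function('w')(h, W) = Add(Mul(5, W, h), h) = Add(h, Mul(5, W, h)))
Function('J')(K) = Add(462, Mul(-231, K)) (Function('J')(K) = Mul(Mul(Add(-4, K, 2), Add(1, Mul(5, 4))), Add(2, -13)) = Mul(Mul(Add(-2, K), Add(1, 20)), -11) = Mul(Mul(Add(-2, K), 21), -11) = Mul(Add(-42, Mul(21, K)), -11) = Add(462, Mul(-231, K)))
Mul(Add(352064, Function('J')(418)), Pow(Add(141190, 483752), -1)) = Mul(Add(352064, Add(462, Mul(-231, 418))), Pow(Add(141190, 483752), -1)) = Mul(Add(352064, Add(462, -96558)), Pow(624942, -1)) = Mul(Add(352064, -96096), Rational(1, 624942)) = Mul(255968, Rational(1, 624942)) = Rational(127984, 312471)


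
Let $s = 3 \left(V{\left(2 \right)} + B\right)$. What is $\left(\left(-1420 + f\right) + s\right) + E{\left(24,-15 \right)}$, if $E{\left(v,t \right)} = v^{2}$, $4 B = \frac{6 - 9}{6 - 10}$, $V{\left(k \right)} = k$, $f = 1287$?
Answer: $\frac{7193}{16} \approx 449.56$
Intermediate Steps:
$B = \frac{3}{16}$ ($B = \frac{\left(6 - 9\right) \frac{1}{6 - 10}}{4} = \frac{\left(-3\right) \frac{1}{-4}}{4} = \frac{\left(-3\right) \left(- \frac{1}{4}\right)}{4} = \frac{1}{4} \cdot \frac{3}{4} = \frac{3}{16} \approx 0.1875$)
$s = \frac{105}{16}$ ($s = 3 \left(2 + \frac{3}{16}\right) = 3 \cdot \frac{35}{16} = \frac{105}{16} \approx 6.5625$)
$\left(\left(-1420 + f\right) + s\right) + E{\left(24,-15 \right)} = \left(\left(-1420 + 1287\right) + \frac{105}{16}\right) + 24^{2} = \left(-133 + \frac{105}{16}\right) + 576 = - \frac{2023}{16} + 576 = \frac{7193}{16}$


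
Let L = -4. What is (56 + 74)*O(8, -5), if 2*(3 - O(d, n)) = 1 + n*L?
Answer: -975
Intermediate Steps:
O(d, n) = 5/2 + 2*n (O(d, n) = 3 - (1 + n*(-4))/2 = 3 - (1 - 4*n)/2 = 3 + (-½ + 2*n) = 5/2 + 2*n)
(56 + 74)*O(8, -5) = (56 + 74)*(5/2 + 2*(-5)) = 130*(5/2 - 10) = 130*(-15/2) = -975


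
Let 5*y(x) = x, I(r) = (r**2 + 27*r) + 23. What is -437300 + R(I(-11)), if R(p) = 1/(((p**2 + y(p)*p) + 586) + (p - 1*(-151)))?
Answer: -62697450195/143374 ≈ -4.3730e+5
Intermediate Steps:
I(r) = 23 + r**2 + 27*r
y(x) = x/5
R(p) = 1/(737 + p + 6*p**2/5) (R(p) = 1/(((p**2 + (p/5)*p) + 586) + (p - 1*(-151))) = 1/(((p**2 + p**2/5) + 586) + (p + 151)) = 1/((6*p**2/5 + 586) + (151 + p)) = 1/((586 + 6*p**2/5) + (151 + p)) = 1/(737 + p + 6*p**2/5))
-437300 + R(I(-11)) = -437300 + 5/(3685 + 5*(23 + (-11)**2 + 27*(-11)) + 6*(23 + (-11)**2 + 27*(-11))**2) = -437300 + 5/(3685 + 5*(23 + 121 - 297) + 6*(23 + 121 - 297)**2) = -437300 + 5/(3685 + 5*(-153) + 6*(-153)**2) = -437300 + 5/(3685 - 765 + 6*23409) = -437300 + 5/(3685 - 765 + 140454) = -437300 + 5/143374 = -62697450195/143374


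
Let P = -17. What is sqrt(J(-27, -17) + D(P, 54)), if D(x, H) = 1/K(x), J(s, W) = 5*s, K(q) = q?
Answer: 2*I*sqrt(9758)/17 ≈ 11.621*I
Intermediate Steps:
D(x, H) = 1/x
sqrt(J(-27, -17) + D(P, 54)) = sqrt(5*(-27) + 1/(-17)) = sqrt(-135 - 1/17) = sqrt(-2296/17) = 2*I*sqrt(9758)/17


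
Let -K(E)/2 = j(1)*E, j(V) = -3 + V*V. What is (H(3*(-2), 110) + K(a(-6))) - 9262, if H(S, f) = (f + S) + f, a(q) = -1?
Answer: -9052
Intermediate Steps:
H(S, f) = S + 2*f (H(S, f) = (S + f) + f = S + 2*f)
j(V) = -3 + V²
K(E) = 4*E (K(E) = -2*(-3 + 1²)*E = -2*(-3 + 1)*E = -(-4)*E = 4*E)
(H(3*(-2), 110) + K(a(-6))) - 9262 = ((3*(-2) + 2*110) + 4*(-1)) - 9262 = ((-6 + 220) - 4) - 9262 = (214 - 4) - 9262 = 210 - 9262 = -9052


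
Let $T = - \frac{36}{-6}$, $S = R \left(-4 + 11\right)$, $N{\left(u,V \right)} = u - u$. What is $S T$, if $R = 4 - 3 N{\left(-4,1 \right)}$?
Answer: $168$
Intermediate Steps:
$N{\left(u,V \right)} = 0$
$R = 4$ ($R = 4 - 0 = 4 + 0 = 4$)
$S = 28$ ($S = 4 \left(-4 + 11\right) = 4 \cdot 7 = 28$)
$T = 6$ ($T = \left(-36\right) \left(- \frac{1}{6}\right) = 6$)
$S T = 28 \cdot 6 = 168$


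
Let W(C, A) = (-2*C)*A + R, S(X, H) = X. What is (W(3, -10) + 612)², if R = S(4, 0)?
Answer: 456976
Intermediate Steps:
R = 4
W(C, A) = 4 - 2*A*C (W(C, A) = (-2*C)*A + 4 = -2*A*C + 4 = 4 - 2*A*C)
(W(3, -10) + 612)² = ((4 - 2*(-10)*3) + 612)² = ((4 + 60) + 612)² = (64 + 612)² = 676² = 456976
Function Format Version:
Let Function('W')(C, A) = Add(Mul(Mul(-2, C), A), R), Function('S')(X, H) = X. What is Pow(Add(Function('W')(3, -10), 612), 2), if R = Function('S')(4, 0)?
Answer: 456976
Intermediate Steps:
R = 4
Function('W')(C, A) = Add(4, Mul(-2, A, C)) (Function('W')(C, A) = Add(Mul(Mul(-2, C), A), 4) = Add(Mul(-2, A, C), 4) = Add(4, Mul(-2, A, C)))
Pow(Add(Function('W')(3, -10), 612), 2) = Pow(Add(Add(4, Mul(-2, -10, 3)), 612), 2) = Pow(Add(Add(4, 60), 612), 2) = Pow(Add(64, 612), 2) = Pow(676, 2) = 456976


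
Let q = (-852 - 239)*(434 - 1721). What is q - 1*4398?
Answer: 1399719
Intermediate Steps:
q = 1404117 (q = -1091*(-1287) = 1404117)
q - 1*4398 = 1404117 - 1*4398 = 1404117 - 4398 = 1399719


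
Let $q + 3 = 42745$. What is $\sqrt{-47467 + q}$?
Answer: $15 i \sqrt{21} \approx 68.739 i$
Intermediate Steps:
$q = 42742$ ($q = -3 + 42745 = 42742$)
$\sqrt{-47467 + q} = \sqrt{-47467 + 42742} = \sqrt{-4725} = 15 i \sqrt{21}$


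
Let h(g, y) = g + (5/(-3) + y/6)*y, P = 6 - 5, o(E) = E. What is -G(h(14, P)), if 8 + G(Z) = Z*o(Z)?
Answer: -593/4 ≈ -148.25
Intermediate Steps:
P = 1
h(g, y) = g + y*(-5/3 + y/6) (h(g, y) = g + (5*(-⅓) + y*(⅙))*y = g + (-5/3 + y/6)*y = g + y*(-5/3 + y/6))
G(Z) = -8 + Z² (G(Z) = -8 + Z*Z = -8 + Z²)
-G(h(14, P)) = -(-8 + (14 - 5/3*1 + (⅙)*1²)²) = -(-8 + (14 - 5/3 + (⅙)*1)²) = -(-8 + (14 - 5/3 + ⅙)²) = -(-8 + (25/2)²) = -(-8 + 625/4) = -1*593/4 = -593/4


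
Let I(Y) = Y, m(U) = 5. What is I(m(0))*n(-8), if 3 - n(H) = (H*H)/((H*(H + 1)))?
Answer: 65/7 ≈ 9.2857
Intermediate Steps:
n(H) = 3 - H/(1 + H) (n(H) = 3 - H*H/(H*(H + 1)) = 3 - H²/(H*(1 + H)) = 3 - H²*1/(H*(1 + H)) = 3 - H/(1 + H))
I(m(0))*n(-8) = 5*((3 + 2*(-8))/(1 - 8)) = 5*((3 - 16)/(-7)) = 5*(-⅐*(-13)) = 5*(13/7) = 65/7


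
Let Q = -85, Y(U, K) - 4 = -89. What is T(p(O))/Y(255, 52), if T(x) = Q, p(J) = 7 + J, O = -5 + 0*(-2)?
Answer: 1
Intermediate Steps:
Y(U, K) = -85 (Y(U, K) = 4 - 89 = -85)
O = -5 (O = -5 + 0 = -5)
T(x) = -85
T(p(O))/Y(255, 52) = -85/(-85) = -85*(-1/85) = 1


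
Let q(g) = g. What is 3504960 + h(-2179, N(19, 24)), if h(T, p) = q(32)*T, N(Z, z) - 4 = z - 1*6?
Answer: 3435232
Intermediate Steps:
N(Z, z) = -2 + z (N(Z, z) = 4 + (z - 1*6) = 4 + (z - 6) = 4 + (-6 + z) = -2 + z)
h(T, p) = 32*T
3504960 + h(-2179, N(19, 24)) = 3504960 + 32*(-2179) = 3504960 - 69728 = 3435232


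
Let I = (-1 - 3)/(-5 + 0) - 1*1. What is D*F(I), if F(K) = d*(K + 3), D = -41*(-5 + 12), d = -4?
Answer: 16072/5 ≈ 3214.4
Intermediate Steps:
D = -287 (D = -41*7 = -287)
I = -⅕ (I = -4/(-5) - 1 = -4*(-⅕) - 1 = ⅘ - 1 = -⅕ ≈ -0.20000)
F(K) = -12 - 4*K (F(K) = -4*(K + 3) = -4*(3 + K) = -12 - 4*K)
D*F(I) = -287*(-12 - 4*(-⅕)) = -287*(-12 + ⅘) = -287*(-56/5) = 16072/5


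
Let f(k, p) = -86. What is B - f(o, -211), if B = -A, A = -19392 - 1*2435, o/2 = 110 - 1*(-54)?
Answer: 21913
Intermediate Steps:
o = 328 (o = 2*(110 - 1*(-54)) = 2*(110 + 54) = 2*164 = 328)
A = -21827 (A = -19392 - 2435 = -21827)
B = 21827 (B = -1*(-21827) = 21827)
B - f(o, -211) = 21827 - 1*(-86) = 21827 + 86 = 21913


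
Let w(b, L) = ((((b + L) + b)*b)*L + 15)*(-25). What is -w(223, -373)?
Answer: -151801300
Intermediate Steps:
w(b, L) = -375 - 25*L*b*(L + 2*b) (w(b, L) = ((((L + b) + b)*b)*L + 15)*(-25) = (((L + 2*b)*b)*L + 15)*(-25) = ((b*(L + 2*b))*L + 15)*(-25) = (L*b*(L + 2*b) + 15)*(-25) = (15 + L*b*(L + 2*b))*(-25) = -375 - 25*L*b*(L + 2*b))
-w(223, -373) = -(-375 - 50*(-373)*223² - 25*223*(-373)²) = -(-375 - 50*(-373)*49729 - 25*223*139129) = -(-375 + 927445850 - 775644175) = -1*151801300 = -151801300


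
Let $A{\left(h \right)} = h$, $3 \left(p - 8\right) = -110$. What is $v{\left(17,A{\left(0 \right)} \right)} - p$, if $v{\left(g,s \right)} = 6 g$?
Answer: $\frac{392}{3} \approx 130.67$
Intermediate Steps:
$p = - \frac{86}{3}$ ($p = 8 + \frac{1}{3} \left(-110\right) = 8 - \frac{110}{3} = - \frac{86}{3} \approx -28.667$)
$v{\left(17,A{\left(0 \right)} \right)} - p = 6 \cdot 17 - - \frac{86}{3} = 102 + \frac{86}{3} = \frac{392}{3}$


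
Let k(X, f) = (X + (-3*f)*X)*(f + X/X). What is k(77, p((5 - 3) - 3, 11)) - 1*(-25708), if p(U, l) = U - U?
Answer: 25785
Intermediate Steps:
p(U, l) = 0
k(X, f) = (1 + f)*(X - 3*X*f) (k(X, f) = (X - 3*X*f)*(f + 1) = (X - 3*X*f)*(1 + f) = (1 + f)*(X - 3*X*f))
k(77, p((5 - 3) - 3, 11)) - 1*(-25708) = 77*(1 - 3*0² - 2*0) - 1*(-25708) = 77*(1 - 3*0 + 0) + 25708 = 77*(1 + 0 + 0) + 25708 = 77*1 + 25708 = 77 + 25708 = 25785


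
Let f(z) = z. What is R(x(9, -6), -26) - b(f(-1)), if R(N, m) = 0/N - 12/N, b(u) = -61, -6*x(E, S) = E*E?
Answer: 557/9 ≈ 61.889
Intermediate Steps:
x(E, S) = -E**2/6 (x(E, S) = -E*E/6 = -E**2/6)
R(N, m) = -12/N (R(N, m) = 0 - 12/N = -12/N)
R(x(9, -6), -26) - b(f(-1)) = -12/((-1/6*9**2)) - 1*(-61) = -12/((-1/6*81)) + 61 = -12/(-27/2) + 61 = -12*(-2/27) + 61 = 8/9 + 61 = 557/9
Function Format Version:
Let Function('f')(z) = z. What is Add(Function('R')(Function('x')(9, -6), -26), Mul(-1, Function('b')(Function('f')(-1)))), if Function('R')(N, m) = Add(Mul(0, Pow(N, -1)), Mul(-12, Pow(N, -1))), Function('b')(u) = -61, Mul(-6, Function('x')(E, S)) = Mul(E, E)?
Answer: Rational(557, 9) ≈ 61.889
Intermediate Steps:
Function('x')(E, S) = Mul(Rational(-1, 6), Pow(E, 2)) (Function('x')(E, S) = Mul(Rational(-1, 6), Mul(E, E)) = Mul(Rational(-1, 6), Pow(E, 2)))
Function('R')(N, m) = Mul(-12, Pow(N, -1)) (Function('R')(N, m) = Add(0, Mul(-12, Pow(N, -1))) = Mul(-12, Pow(N, -1)))
Add(Function('R')(Function('x')(9, -6), -26), Mul(-1, Function('b')(Function('f')(-1)))) = Add(Mul(-12, Pow(Mul(Rational(-1, 6), Pow(9, 2)), -1)), Mul(-1, -61)) = Add(Mul(-12, Pow(Mul(Rational(-1, 6), 81), -1)), 61) = Add(Mul(-12, Pow(Rational(-27, 2), -1)), 61) = Add(Mul(-12, Rational(-2, 27)), 61) = Add(Rational(8, 9), 61) = Rational(557, 9)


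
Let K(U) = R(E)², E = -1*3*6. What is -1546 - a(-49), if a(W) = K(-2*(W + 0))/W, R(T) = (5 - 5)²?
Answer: -1546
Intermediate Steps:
E = -18 (E = -3*6 = -18)
R(T) = 0 (R(T) = 0² = 0)
K(U) = 0 (K(U) = 0² = 0)
a(W) = 0 (a(W) = 0/W = 0)
-1546 - a(-49) = -1546 - 1*0 = -1546 + 0 = -1546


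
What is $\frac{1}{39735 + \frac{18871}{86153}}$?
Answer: $\frac{86153}{3423308326} \approx 2.5167 \cdot 10^{-5}$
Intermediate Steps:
$\frac{1}{39735 + \frac{18871}{86153}} = \frac{1}{\frac{3423308326}{86153}} = \frac{86153}{3423308326}$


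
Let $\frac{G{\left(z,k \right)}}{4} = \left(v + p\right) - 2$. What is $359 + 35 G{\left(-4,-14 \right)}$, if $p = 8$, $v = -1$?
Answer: $1059$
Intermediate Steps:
$G{\left(z,k \right)} = 20$ ($G{\left(z,k \right)} = 4 \left(\left(-1 + 8\right) - 2\right) = 4 \left(7 - 2\right) = 4 \cdot 5 = 20$)
$359 + 35 G{\left(-4,-14 \right)} = 359 + 35 \cdot 20 = 359 + 700 = 1059$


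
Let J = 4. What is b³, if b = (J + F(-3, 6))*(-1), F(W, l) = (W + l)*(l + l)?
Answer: -64000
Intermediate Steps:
F(W, l) = 2*l*(W + l) (F(W, l) = (W + l)*(2*l) = 2*l*(W + l))
b = -40 (b = (4 + 2*6*(-3 + 6))*(-1) = (4 + 2*6*3)*(-1) = (4 + 36)*(-1) = 40*(-1) = -40)
b³ = (-40)³ = -64000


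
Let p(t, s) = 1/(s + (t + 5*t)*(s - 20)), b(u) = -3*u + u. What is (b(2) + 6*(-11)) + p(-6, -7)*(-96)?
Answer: -67646/965 ≈ -70.099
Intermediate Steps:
b(u) = -2*u
p(t, s) = 1/(s + 6*t*(-20 + s)) (p(t, s) = 1/(s + (6*t)*(-20 + s)) = 1/(s + 6*t*(-20 + s)))
(b(2) + 6*(-11)) + p(-6, -7)*(-96) = (-2*2 + 6*(-11)) - 96/(-7 - 120*(-6) + 6*(-7)*(-6)) = (-4 - 66) - 96/(-7 + 720 + 252) = -70 - 96/965 = -67646/965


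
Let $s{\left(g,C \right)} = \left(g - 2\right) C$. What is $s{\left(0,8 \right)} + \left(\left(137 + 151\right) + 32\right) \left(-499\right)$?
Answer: $-159696$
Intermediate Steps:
$s{\left(g,C \right)} = C \left(-2 + g\right)$ ($s{\left(g,C \right)} = \left(g - 2\right) C = \left(-2 + g\right) C = C \left(-2 + g\right)$)
$s{\left(0,8 \right)} + \left(\left(137 + 151\right) + 32\right) \left(-499\right) = 8 \left(-2 + 0\right) + \left(\left(137 + 151\right) + 32\right) \left(-499\right) = 8 \left(-2\right) + \left(288 + 32\right) \left(-499\right) = -16 + 320 \left(-499\right) = -16 - 159680 = -159696$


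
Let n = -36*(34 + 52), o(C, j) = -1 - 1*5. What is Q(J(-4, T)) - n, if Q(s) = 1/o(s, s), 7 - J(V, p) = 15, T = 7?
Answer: 18575/6 ≈ 3095.8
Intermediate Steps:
o(C, j) = -6 (o(C, j) = -1 - 5 = -6)
J(V, p) = -8 (J(V, p) = 7 - 1*15 = 7 - 15 = -8)
Q(s) = -1/6 (Q(s) = 1/(-6) = -1/6)
n = -3096 (n = -36*86 = -3096)
Q(J(-4, T)) - n = -1/6 - 1*(-3096) = -1/6 + 3096 = 18575/6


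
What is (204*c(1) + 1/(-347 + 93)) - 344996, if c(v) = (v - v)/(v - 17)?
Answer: -87628985/254 ≈ -3.4500e+5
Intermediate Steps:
c(v) = 0 (c(v) = 0/(-17 + v) = 0)
(204*c(1) + 1/(-347 + 93)) - 344996 = (204*0 + 1/(-347 + 93)) - 344996 = (0 + 1/(-254)) - 344996 = (0 - 1/254) - 344996 = -1/254 - 344996 = -87628985/254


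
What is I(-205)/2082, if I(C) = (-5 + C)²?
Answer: 7350/347 ≈ 21.182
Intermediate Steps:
I(-205)/2082 = (-5 - 205)²/2082 = (-210)²*(1/2082) = 44100*(1/2082) = 7350/347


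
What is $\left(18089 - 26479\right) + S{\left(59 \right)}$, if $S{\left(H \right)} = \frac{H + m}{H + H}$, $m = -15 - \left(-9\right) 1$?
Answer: $- \frac{989967}{118} \approx -8389.5$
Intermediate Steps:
$m = -6$ ($m = -15 - -9 = -15 + 9 = -6$)
$S{\left(H \right)} = \frac{-6 + H}{2 H}$ ($S{\left(H \right)} = \frac{H - 6}{H + H} = \frac{-6 + H}{2 H}$)
$\left(18089 - 26479\right) + S{\left(59 \right)} = \left(18089 - 26479\right) + \frac{-6 + 59}{2 \cdot 59} = -8390 + \frac{1}{2} \cdot \frac{1}{59} \cdot 53 = -8390 + \frac{53}{118} = - \frac{989967}{118}$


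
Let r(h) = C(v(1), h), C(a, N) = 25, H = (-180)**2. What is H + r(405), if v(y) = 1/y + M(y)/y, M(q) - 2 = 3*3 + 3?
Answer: 32425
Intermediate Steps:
M(q) = 14 (M(q) = 2 + (3*3 + 3) = 2 + (9 + 3) = 2 + 12 = 14)
v(y) = 15/y (v(y) = 1/y + 14/y = 15/y)
H = 32400
r(h) = 25
H + r(405) = 32400 + 25 = 32425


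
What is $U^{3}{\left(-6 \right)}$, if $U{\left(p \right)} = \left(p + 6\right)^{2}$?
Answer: $0$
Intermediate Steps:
$U{\left(p \right)} = \left(6 + p\right)^{2}$
$U^{3}{\left(-6 \right)} = \left(\left(6 - 6\right)^{2}\right)^{3} = \left(0^{2}\right)^{3} = 0^{3} = 0$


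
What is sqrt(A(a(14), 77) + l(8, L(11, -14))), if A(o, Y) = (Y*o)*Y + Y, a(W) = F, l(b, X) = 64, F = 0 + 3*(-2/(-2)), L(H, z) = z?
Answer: 6*sqrt(498) ≈ 133.90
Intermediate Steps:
F = 3 (F = 0 + 3*(-2*(-1/2)) = 0 + 3*1 = 0 + 3 = 3)
a(W) = 3
A(o, Y) = Y + o*Y**2 (A(o, Y) = o*Y**2 + Y = Y + o*Y**2)
sqrt(A(a(14), 77) + l(8, L(11, -14))) = sqrt(77*(1 + 77*3) + 64) = sqrt(77*(1 + 231) + 64) = sqrt(77*232 + 64) = sqrt(17864 + 64) = sqrt(17928) = 6*sqrt(498)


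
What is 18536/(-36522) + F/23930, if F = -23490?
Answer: -65073413/43698573 ≈ -1.4891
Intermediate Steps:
18536/(-36522) + F/23930 = 18536/(-36522) - 23490/23930 = 18536*(-1/36522) - 23490*1/23930 = -9268/18261 - 2349/2393 = -65073413/43698573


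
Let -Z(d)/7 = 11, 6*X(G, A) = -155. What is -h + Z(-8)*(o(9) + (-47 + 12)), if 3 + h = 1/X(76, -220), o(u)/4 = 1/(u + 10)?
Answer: 7897984/2945 ≈ 2681.8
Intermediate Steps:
o(u) = 4/(10 + u) (o(u) = 4/(u + 10) = 4/(10 + u))
X(G, A) = -155/6 (X(G, A) = (⅙)*(-155) = -155/6)
h = -471/155 (h = -3 + 1/(-155/6) = -3 - 6/155 = -471/155 ≈ -3.0387)
Z(d) = -77 (Z(d) = -7*11 = -77)
-h + Z(-8)*(o(9) + (-47 + 12)) = -1*(-471/155) - 77*(4/(10 + 9) + (-47 + 12)) = 471/155 - 77*(4/19 - 35) = 471/155 - 77*(-661/19) = 471/155 + 50897/19 = 7897984/2945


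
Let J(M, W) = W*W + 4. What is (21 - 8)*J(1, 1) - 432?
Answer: -367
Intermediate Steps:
J(M, W) = 4 + W² (J(M, W) = W² + 4 = 4 + W²)
(21 - 8)*J(1, 1) - 432 = (21 - 8)*(4 + 1²) - 432 = 13*(4 + 1) - 432 = 13*5 - 432 = 65 - 432 = -367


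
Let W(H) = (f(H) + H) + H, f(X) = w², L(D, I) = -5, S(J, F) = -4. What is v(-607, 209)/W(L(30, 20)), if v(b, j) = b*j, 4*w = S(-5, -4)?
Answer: 126863/9 ≈ 14096.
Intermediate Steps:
w = -1 (w = (¼)*(-4) = -1)
f(X) = 1 (f(X) = (-1)² = 1)
W(H) = 1 + 2*H (W(H) = (1 + H) + H = 1 + 2*H)
v(-607, 209)/W(L(30, 20)) = (-607*209)/(1 + 2*(-5)) = -126863/(1 - 10) = -126863/(-9) = -126863*(-⅑) = 126863/9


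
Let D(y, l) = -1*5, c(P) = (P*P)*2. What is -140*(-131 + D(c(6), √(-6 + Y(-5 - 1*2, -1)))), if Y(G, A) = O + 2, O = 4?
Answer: 19040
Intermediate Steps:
c(P) = 2*P² (c(P) = P²*2 = 2*P²)
Y(G, A) = 6 (Y(G, A) = 4 + 2 = 6)
D(y, l) = -5
-140*(-131 + D(c(6), √(-6 + Y(-5 - 1*2, -1)))) = -140*(-131 - 5) = -140*(-136) = 19040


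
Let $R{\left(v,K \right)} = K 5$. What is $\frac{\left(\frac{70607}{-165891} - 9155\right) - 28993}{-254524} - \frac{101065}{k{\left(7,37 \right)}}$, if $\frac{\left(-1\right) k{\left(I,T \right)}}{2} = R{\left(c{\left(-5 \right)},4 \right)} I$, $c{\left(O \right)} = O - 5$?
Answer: $\frac{213453190723723}{591125372376} \approx 361.1$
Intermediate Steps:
$c{\left(O \right)} = -5 + O$
$R{\left(v,K \right)} = 5 K$
$k{\left(I,T \right)} = - 40 I$ ($k{\left(I,T \right)} = - 2 \cdot 5 \cdot 4 I = - 2 \cdot 20 I = - 40 I$)
$\frac{\left(\frac{70607}{-165891} - 9155\right) - 28993}{-254524} - \frac{101065}{k{\left(7,37 \right)}} = \frac{\left(\frac{70607}{-165891} - 9155\right) - 28993}{-254524} - \frac{101065}{\left(-40\right) 7} = \left(\left(70607 \left(- \frac{1}{165891}\right) - 9155\right) - 28993\right) \left(- \frac{1}{254524}\right) - \frac{101065}{-280} = \left(\left(- \frac{70607}{165891} - 9155\right) - 28993\right) \left(- \frac{1}{254524}\right) - - \frac{20213}{56} = \left(- \frac{1518802712}{165891} - 28993\right) \left(- \frac{1}{254524}\right) + \frac{20213}{56} = \left(- \frac{6328480475}{165891}\right) \left(- \frac{1}{254524}\right) + \frac{20213}{56} = \frac{6328480475}{42223240884} + \frac{20213}{56} = \frac{213453190723723}{591125372376}$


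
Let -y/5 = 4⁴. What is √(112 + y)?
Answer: 4*I*√73 ≈ 34.176*I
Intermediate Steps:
y = -1280 (y = -5*4⁴ = -5*256 = -1280)
√(112 + y) = √(112 - 1280) = √(-1168) = 4*I*√73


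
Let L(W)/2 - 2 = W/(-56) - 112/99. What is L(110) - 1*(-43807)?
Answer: 60713465/1386 ≈ 43805.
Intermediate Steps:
L(W) = 172/99 - W/28 (L(W) = 4 + 2*(W/(-56) - 112/99) = 4 + 2*(W*(-1/56) - 112*1/99) = 4 + 2*(-W/56 - 112/99) = 4 + 2*(-112/99 - W/56) = 4 + (-224/99 - W/28) = 172/99 - W/28)
L(110) - 1*(-43807) = (172/99 - 1/28*110) - 1*(-43807) = (172/99 - 55/14) + 43807 = -3037/1386 + 43807 = 60713465/1386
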